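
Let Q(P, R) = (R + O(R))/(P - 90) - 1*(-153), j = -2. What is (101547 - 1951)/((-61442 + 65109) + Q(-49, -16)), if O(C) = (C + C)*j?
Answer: 3460961/132733 ≈ 26.075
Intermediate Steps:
O(C) = -4*C (O(C) = (C + C)*(-2) = (2*C)*(-2) = -4*C)
Q(P, R) = 153 - 3*R/(-90 + P) (Q(P, R) = (R - 4*R)/(P - 90) - 1*(-153) = (-3*R)/(-90 + P) + 153 = -3*R/(-90 + P) + 153 = 153 - 3*R/(-90 + P))
(101547 - 1951)/((-61442 + 65109) + Q(-49, -16)) = (101547 - 1951)/((-61442 + 65109) + 3*(-4590 - 1*(-16) + 51*(-49))/(-90 - 49)) = 99596/(3667 + 3*(-4590 + 16 - 2499)/(-139)) = 99596/(3667 + 3*(-1/139)*(-7073)) = 99596/(3667 + 21219/139) = 99596/(530932/139) = 99596*(139/530932) = 3460961/132733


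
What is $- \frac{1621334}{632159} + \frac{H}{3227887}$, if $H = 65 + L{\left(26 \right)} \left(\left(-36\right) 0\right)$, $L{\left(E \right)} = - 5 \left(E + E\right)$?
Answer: $- \frac{36597495461}{14269495231} \approx -2.5647$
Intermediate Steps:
$L{\left(E \right)} = - 10 E$ ($L{\left(E \right)} = - 5 \cdot 2 E = - 10 E$)
$H = 65$ ($H = 65 + \left(-10\right) 26 \left(\left(-36\right) 0\right) = 65 - 0 = 65 + 0 = 65$)
$- \frac{1621334}{632159} + \frac{H}{3227887} = - \frac{1621334}{632159} + \frac{65}{3227887} = \left(-1621334\right) \frac{1}{632159} + 65 \cdot \frac{1}{3227887} = - \frac{147394}{57469} + \frac{5}{248299} = - \frac{36597495461}{14269495231}$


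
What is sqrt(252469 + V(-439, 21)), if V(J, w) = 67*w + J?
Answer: sqrt(253437) ≈ 503.43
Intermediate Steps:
V(J, w) = J + 67*w
sqrt(252469 + V(-439, 21)) = sqrt(252469 + (-439 + 67*21)) = sqrt(252469 + (-439 + 1407)) = sqrt(252469 + 968) = sqrt(253437)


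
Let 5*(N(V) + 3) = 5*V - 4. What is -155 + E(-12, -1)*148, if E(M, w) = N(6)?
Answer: 853/5 ≈ 170.60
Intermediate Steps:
N(V) = -19/5 + V (N(V) = -3 + (5*V - 4)/5 = -3 + (-4 + 5*V)/5 = -3 + (-⅘ + V) = -19/5 + V)
E(M, w) = 11/5 (E(M, w) = -19/5 + 6 = 11/5)
-155 + E(-12, -1)*148 = -155 + (11/5)*148 = -155 + 1628/5 = 853/5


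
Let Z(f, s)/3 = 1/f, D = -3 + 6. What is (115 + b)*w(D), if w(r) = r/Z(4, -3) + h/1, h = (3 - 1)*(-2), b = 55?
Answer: 0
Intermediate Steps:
D = 3
h = -4 (h = 2*(-2) = -4)
Z(f, s) = 3/f
w(r) = -4 + 4*r/3 (w(r) = r/((3/4)) - 4/1 = r/((3*(¼))) - 4*1 = r/(¾) - 4 = r*(4/3) - 4 = 4*r/3 - 4 = -4 + 4*r/3)
(115 + b)*w(D) = (115 + 55)*(-4 + (4/3)*3) = 170*(-4 + 4) = 170*0 = 0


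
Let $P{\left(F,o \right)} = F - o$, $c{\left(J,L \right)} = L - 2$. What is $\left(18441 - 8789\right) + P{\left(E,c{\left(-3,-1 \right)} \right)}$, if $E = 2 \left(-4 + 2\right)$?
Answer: $9651$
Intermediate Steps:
$c{\left(J,L \right)} = -2 + L$
$E = -4$ ($E = 2 \left(-2\right) = -4$)
$\left(18441 - 8789\right) + P{\left(E,c{\left(-3,-1 \right)} \right)} = \left(18441 - 8789\right) - 1 = 9652 - 1 = 9651$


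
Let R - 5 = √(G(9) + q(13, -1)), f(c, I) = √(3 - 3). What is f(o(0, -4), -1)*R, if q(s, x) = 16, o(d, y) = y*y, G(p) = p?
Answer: 0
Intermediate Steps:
o(d, y) = y²
f(c, I) = 0 (f(c, I) = √0 = 0)
R = 10 (R = 5 + √(9 + 16) = 5 + √25 = 5 + 5 = 10)
f(o(0, -4), -1)*R = 0*10 = 0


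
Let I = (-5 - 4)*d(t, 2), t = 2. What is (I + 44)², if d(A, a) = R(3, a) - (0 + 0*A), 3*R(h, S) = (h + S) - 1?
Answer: 1024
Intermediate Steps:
R(h, S) = -⅓ + S/3 + h/3 (R(h, S) = ((h + S) - 1)/3 = ((S + h) - 1)/3 = (-1 + S + h)/3 = -⅓ + S/3 + h/3)
d(A, a) = ⅔ + a/3 (d(A, a) = (-⅓ + a/3 + (⅓)*3) - (0 + 0*A) = (-⅓ + a/3 + 1) - (0 + 0) = (⅔ + a/3) - 1*0 = (⅔ + a/3) + 0 = ⅔ + a/3)
I = -12 (I = (-5 - 4)*(⅔ + (⅓)*2) = -9*(⅔ + ⅔) = -9*4/3 = -12)
(I + 44)² = (-12 + 44)² = 32² = 1024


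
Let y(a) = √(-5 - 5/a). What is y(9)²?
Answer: -50/9 ≈ -5.5556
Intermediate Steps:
y(9)² = (√5*√((-1 - 1*9)/9))² = (√5*√((-1 - 9)/9))² = (√5*√((⅑)*(-10)))² = (√5*√(-10/9))² = (√5*(I*√10/3))² = (5*I*√2/3)² = -50/9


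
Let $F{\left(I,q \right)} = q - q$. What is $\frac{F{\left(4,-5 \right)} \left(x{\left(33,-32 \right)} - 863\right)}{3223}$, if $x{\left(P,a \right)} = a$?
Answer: $0$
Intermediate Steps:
$F{\left(I,q \right)} = 0$
$\frac{F{\left(4,-5 \right)} \left(x{\left(33,-32 \right)} - 863\right)}{3223} = \frac{0 \left(-32 - 863\right)}{3223} = 0 \left(-895\right) \frac{1}{3223} = 0 \cdot \frac{1}{3223} = 0$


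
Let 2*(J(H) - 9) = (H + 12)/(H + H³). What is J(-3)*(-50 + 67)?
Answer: 3009/20 ≈ 150.45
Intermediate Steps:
J(H) = 9 + (12 + H)/(2*(H + H³)) (J(H) = 9 + ((H + 12)/(H + H³))/2 = 9 + ((12 + H)/(H + H³))/2 = 9 + (12 + H)/(2*(H + H³)))
J(-3)*(-50 + 67) = ((½)*(12 + 18*(-3)³ + 19*(-3))/(-3*(1 + (-3)²)))*(-50 + 67) = ((½)*(-⅓)*(12 + 18*(-27) - 57)/(1 + 9))*17 = ((½)*(-⅓)*(12 - 486 - 57)/10)*17 = ((½)*(-⅓)*(⅒)*(-531))*17 = (177/20)*17 = 3009/20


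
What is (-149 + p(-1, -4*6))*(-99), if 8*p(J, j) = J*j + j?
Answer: 14751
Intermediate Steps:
p(J, j) = j/8 + J*j/8 (p(J, j) = (J*j + j)/8 = (j + J*j)/8 = j/8 + J*j/8)
(-149 + p(-1, -4*6))*(-99) = (-149 + (-4*6)*(1 - 1)/8)*(-99) = (-149 + (⅛)*(-24)*0)*(-99) = (-149 + 0)*(-99) = -149*(-99) = 14751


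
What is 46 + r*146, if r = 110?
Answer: 16106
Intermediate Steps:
46 + r*146 = 46 + 110*146 = 46 + 16060 = 16106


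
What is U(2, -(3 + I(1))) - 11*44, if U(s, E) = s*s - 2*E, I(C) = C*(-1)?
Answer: -476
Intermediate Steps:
I(C) = -C
U(s, E) = s² - 2*E
U(2, -(3 + I(1))) - 11*44 = (2² - (-2)*(3 - 1*1)) - 11*44 = (4 - (-2)*(3 - 1)) - 484 = (4 - (-2)*2) - 484 = (4 - 2*(-2)) - 484 = (4 + 4) - 484 = 8 - 484 = -476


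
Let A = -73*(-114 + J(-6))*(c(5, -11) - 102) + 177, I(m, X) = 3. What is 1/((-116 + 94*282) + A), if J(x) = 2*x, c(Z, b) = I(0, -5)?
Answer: -1/884033 ≈ -1.1312e-6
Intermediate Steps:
c(Z, b) = 3
A = -910425 (A = -73*(-114 + 2*(-6))*(3 - 102) + 177 = -73*(-114 - 12)*(-99) + 177 = -(-9198)*(-99) + 177 = -73*12474 + 177 = -910602 + 177 = -910425)
1/((-116 + 94*282) + A) = 1/((-116 + 94*282) - 910425) = 1/((-116 + 26508) - 910425) = 1/(26392 - 910425) = 1/(-884033) = -1/884033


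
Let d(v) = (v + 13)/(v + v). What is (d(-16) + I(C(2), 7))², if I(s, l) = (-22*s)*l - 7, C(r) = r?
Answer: 101545929/1024 ≈ 99166.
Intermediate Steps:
d(v) = (13 + v)/(2*v) (d(v) = (13 + v)/((2*v)) = (13 + v)*(1/(2*v)) = (13 + v)/(2*v))
I(s, l) = -7 - 22*l*s (I(s, l) = -22*l*s - 7 = -7 - 22*l*s)
(d(-16) + I(C(2), 7))² = ((½)*(13 - 16)/(-16) + (-7 - 22*7*2))² = ((½)*(-1/16)*(-3) + (-7 - 308))² = (3/32 - 315)² = (-10077/32)² = 101545929/1024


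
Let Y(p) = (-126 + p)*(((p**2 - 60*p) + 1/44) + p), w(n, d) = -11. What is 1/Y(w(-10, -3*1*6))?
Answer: -44/4641697 ≈ -9.4793e-6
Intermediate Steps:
Y(p) = (-126 + p)*(1/44 + p**2 - 59*p) (Y(p) = (-126 + p)*(((p**2 - 60*p) + 1/44) + p) = (-126 + p)*((1/44 + p**2 - 60*p) + p) = (-126 + p)*(1/44 + p**2 - 59*p))
1/Y(w(-10, -3*1*6)) = 1/(-63/22 + (-11)**3 - 185*(-11)**2 + (327097/44)*(-11)) = 1/(-63/22 - 1331 - 185*121 - 327097/4) = 1/(-63/22 - 1331 - 22385 - 327097/4) = 1/(-4641697/44) = -44/4641697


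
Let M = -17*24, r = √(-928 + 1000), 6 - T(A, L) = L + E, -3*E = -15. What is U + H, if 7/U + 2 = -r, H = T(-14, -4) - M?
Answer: 14049/34 - 21*√2/34 ≈ 412.33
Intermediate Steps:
E = 5 (E = -⅓*(-15) = 5)
T(A, L) = 1 - L (T(A, L) = 6 - (L + 5) = 6 - (5 + L) = 6 + (-5 - L) = 1 - L)
r = 6*√2 (r = √72 = 6*√2 ≈ 8.4853)
M = -408
H = 413 (H = (1 - 1*(-4)) - 1*(-408) = (1 + 4) + 408 = 5 + 408 = 413)
U = 7/(-2 - 6*√2) ≈ -0.66760
U + H = (7/34 - 21*√2/34) + 413 = 14049/34 - 21*√2/34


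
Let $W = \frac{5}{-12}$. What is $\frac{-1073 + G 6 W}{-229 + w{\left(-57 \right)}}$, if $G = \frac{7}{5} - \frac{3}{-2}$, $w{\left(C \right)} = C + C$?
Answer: $\frac{4321}{1372} \approx 3.1494$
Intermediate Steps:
$w{\left(C \right)} = 2 C$
$W = - \frac{5}{12}$ ($W = 5 \left(- \frac{1}{12}\right) = - \frac{5}{12} \approx -0.41667$)
$G = \frac{29}{10}$ ($G = 7 \cdot \frac{1}{5} - - \frac{3}{2} = \frac{7}{5} + \frac{3}{2} = \frac{29}{10} \approx 2.9$)
$\frac{-1073 + G 6 W}{-229 + w{\left(-57 \right)}} = \frac{-1073 + \frac{29}{10} \cdot 6 \left(- \frac{5}{12}\right)}{-229 + 2 \left(-57\right)} = \frac{-1073 + \frac{87}{5} \left(- \frac{5}{12}\right)}{-229 - 114} = \frac{-1073 - \frac{29}{4}}{-343} = \left(- \frac{4321}{4}\right) \left(- \frac{1}{343}\right) = \frac{4321}{1372}$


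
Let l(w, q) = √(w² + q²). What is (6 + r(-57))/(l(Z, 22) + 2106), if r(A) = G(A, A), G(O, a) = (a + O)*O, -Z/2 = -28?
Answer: 856089/276976 - 813*√905/276976 ≈ 3.0025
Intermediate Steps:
Z = 56 (Z = -2*(-28) = 56)
G(O, a) = O*(O + a) (G(O, a) = (O + a)*O = O*(O + a))
r(A) = 2*A² (r(A) = A*(A + A) = A*(2*A) = 2*A²)
l(w, q) = √(q² + w²)
(6 + r(-57))/(l(Z, 22) + 2106) = (6 + 2*(-57)²)/(√(22² + 56²) + 2106) = (6 + 2*3249)/(√(484 + 3136) + 2106) = (6 + 6498)/(√3620 + 2106) = 6504/(2*√905 + 2106) = 6504/(2106 + 2*√905)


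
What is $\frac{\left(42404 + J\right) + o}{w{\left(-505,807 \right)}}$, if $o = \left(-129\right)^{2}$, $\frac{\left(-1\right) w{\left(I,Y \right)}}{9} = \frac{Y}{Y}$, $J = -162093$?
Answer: $\frac{103048}{9} \approx 11450.0$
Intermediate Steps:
$w{\left(I,Y \right)} = -9$ ($w{\left(I,Y \right)} = - 9 \frac{Y}{Y} = \left(-9\right) 1 = -9$)
$o = 16641$
$\frac{\left(42404 + J\right) + o}{w{\left(-505,807 \right)}} = \frac{\left(42404 - 162093\right) + 16641}{-9} = \left(-119689 + 16641\right) \left(- \frac{1}{9}\right) = \left(-103048\right) \left(- \frac{1}{9}\right) = \frac{103048}{9}$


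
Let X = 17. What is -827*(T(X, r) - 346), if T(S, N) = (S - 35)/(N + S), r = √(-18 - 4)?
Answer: 89243224/311 - 14886*I*√22/311 ≈ 2.8696e+5 - 224.51*I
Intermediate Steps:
r = I*√22 (r = √(-22) = I*√22 ≈ 4.6904*I)
T(S, N) = (-35 + S)/(N + S)
-827*(T(X, r) - 346) = -827*((-35 + 17)/(I*√22 + 17) - 346) = -827*(-18/(17 + I*√22) - 346) = -827*(-346 - 18/(17 + I*√22)) = 286142 + 14886/(17 + I*√22)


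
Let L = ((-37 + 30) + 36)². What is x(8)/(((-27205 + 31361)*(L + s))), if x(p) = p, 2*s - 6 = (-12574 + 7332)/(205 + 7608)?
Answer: 15626/6848621489 ≈ 2.2816e-6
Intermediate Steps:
L = 841 (L = (-7 + 36)² = 29² = 841)
s = 20818/7813 (s = 3 + ((-12574 + 7332)/(205 + 7608))/2 = 3 + (-5242/7813)/2 = 3 + (-5242*1/7813)/2 = 3 + (½)*(-5242/7813) = 3 - 2621/7813 = 20818/7813 ≈ 2.6645)
x(8)/(((-27205 + 31361)*(L + s))) = 8/(((-27205 + 31361)*(841 + 20818/7813))) = 8/((4156*(6591551/7813))) = 8/(27394485956/7813) = 8*(7813/27394485956) = 15626/6848621489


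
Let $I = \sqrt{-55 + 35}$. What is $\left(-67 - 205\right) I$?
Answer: $- 544 i \sqrt{5} \approx - 1216.4 i$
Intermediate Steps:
$I = 2 i \sqrt{5}$ ($I = \sqrt{-20} = 2 i \sqrt{5} \approx 4.4721 i$)
$\left(-67 - 205\right) I = \left(-67 - 205\right) 2 i \sqrt{5} = - 272 \cdot 2 i \sqrt{5} = - 544 i \sqrt{5}$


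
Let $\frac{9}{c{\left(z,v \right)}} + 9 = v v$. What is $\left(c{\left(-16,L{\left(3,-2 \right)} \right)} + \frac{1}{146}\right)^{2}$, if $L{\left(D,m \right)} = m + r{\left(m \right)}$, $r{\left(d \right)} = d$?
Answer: $\frac{1745041}{1044484} \approx 1.6707$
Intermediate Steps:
$L{\left(D,m \right)} = 2 m$ ($L{\left(D,m \right)} = m + m = 2 m$)
$c{\left(z,v \right)} = \frac{9}{-9 + v^{2}}$ ($c{\left(z,v \right)} = \frac{9}{-9 + v v} = \frac{9}{-9 + v^{2}}$)
$\left(c{\left(-16,L{\left(3,-2 \right)} \right)} + \frac{1}{146}\right)^{2} = \left(\frac{9}{-9 + \left(2 \left(-2\right)\right)^{2}} + \frac{1}{146}\right)^{2} = \left(\frac{9}{-9 + \left(-4\right)^{2}} + \frac{1}{146}\right)^{2} = \left(\frac{9}{-9 + 16} + \frac{1}{146}\right)^{2} = \left(\frac{9}{7} + \frac{1}{146}\right)^{2} = \left(\frac{1321}{1022}\right)^{2} = \frac{1745041}{1044484}$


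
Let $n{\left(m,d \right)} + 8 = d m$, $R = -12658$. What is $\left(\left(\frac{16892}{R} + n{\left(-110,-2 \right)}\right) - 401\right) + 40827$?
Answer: $\frac{257189456}{6329} \approx 40637.0$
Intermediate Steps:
$n{\left(m,d \right)} = -8 + d m$
$\left(\left(\frac{16892}{R} + n{\left(-110,-2 \right)}\right) - 401\right) + 40827 = \left(\left(\frac{16892}{-12658} - -212\right) - 401\right) + 40827 = \left(\left(16892 \left(- \frac{1}{12658}\right) + \left(-8 + 220\right)\right) - 401\right) + 40827 = \left(\left(- \frac{8446}{6329} + 212\right) - 401\right) + 40827 = \left(\frac{1333302}{6329} - 401\right) + 40827 = - \frac{1204627}{6329} + 40827 = \frac{257189456}{6329}$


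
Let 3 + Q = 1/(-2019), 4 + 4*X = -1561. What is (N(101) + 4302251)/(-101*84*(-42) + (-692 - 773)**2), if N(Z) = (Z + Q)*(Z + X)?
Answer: 11505087485/6736872676 ≈ 1.7078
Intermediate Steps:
X = -1565/4 (X = -1 + (1/4)*(-1561) = -1 - 1561/4 = -1565/4 ≈ -391.25)
Q = -6058/2019 (Q = -3 + 1/(-2019) = -3 - 1/2019 = -6058/2019 ≈ -3.0005)
N(Z) = (-6058/2019 + Z)*(-1565/4 + Z) (N(Z) = (Z - 6058/2019)*(Z - 1565/4) = (-6058/2019 + Z)*(-1565/4 + Z))
(N(101) + 4302251)/(-101*84*(-42) + (-692 - 773)**2) = ((4740385/4038 + 101**2 - 3183967/8076*101) + 4302251)/(-101*84*(-42) + (-692 - 773)**2) = ((4740385/4038 + 10201 - 321580667/8076) + 4302251)/(-8484*(-42) + (-1465)**2) = (-76572207/2692 + 4302251)/(356328 + 2146225) = (11505087485/2692)/2502553 = (11505087485/2692)*(1/2502553) = 11505087485/6736872676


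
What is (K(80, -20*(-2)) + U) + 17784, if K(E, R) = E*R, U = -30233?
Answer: -9249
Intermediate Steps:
(K(80, -20*(-2)) + U) + 17784 = (80*(-20*(-2)) - 30233) + 17784 = (80*40 - 30233) + 17784 = (3200 - 30233) + 17784 = -27033 + 17784 = -9249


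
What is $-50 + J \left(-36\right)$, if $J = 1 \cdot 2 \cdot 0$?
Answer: $-50$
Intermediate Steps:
$J = 0$ ($J = 2 \cdot 0 = 0$)
$-50 + J \left(-36\right) = -50 + 0 \left(-36\right) = -50 + 0 = -50$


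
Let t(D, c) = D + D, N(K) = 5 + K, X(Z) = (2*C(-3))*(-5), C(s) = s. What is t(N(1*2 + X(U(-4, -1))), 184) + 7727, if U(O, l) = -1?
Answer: 7801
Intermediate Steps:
X(Z) = 30 (X(Z) = (2*(-3))*(-5) = -6*(-5) = 30)
t(D, c) = 2*D
t(N(1*2 + X(U(-4, -1))), 184) + 7727 = 2*(5 + (1*2 + 30)) + 7727 = 2*(5 + (2 + 30)) + 7727 = 2*(5 + 32) + 7727 = 2*37 + 7727 = 74 + 7727 = 7801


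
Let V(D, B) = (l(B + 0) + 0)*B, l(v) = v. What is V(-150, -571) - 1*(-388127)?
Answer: 714168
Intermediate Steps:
V(D, B) = B² (V(D, B) = ((B + 0) + 0)*B = (B + 0)*B = B*B = B²)
V(-150, -571) - 1*(-388127) = (-571)² - 1*(-388127) = 326041 + 388127 = 714168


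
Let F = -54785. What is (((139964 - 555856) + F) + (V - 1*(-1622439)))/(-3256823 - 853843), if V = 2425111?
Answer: -1192291/1370222 ≈ -0.87014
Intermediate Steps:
(((139964 - 555856) + F) + (V - 1*(-1622439)))/(-3256823 - 853843) = (((139964 - 555856) - 54785) + (2425111 - 1*(-1622439)))/(-3256823 - 853843) = ((-415892 - 54785) + (2425111 + 1622439))/(-4110666) = (-470677 + 4047550)*(-1/4110666) = 3576873*(-1/4110666) = -1192291/1370222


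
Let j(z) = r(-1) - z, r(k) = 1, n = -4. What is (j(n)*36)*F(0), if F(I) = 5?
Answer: 900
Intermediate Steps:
j(z) = 1 - z
(j(n)*36)*F(0) = ((1 - 1*(-4))*36)*5 = ((1 + 4)*36)*5 = (5*36)*5 = 180*5 = 900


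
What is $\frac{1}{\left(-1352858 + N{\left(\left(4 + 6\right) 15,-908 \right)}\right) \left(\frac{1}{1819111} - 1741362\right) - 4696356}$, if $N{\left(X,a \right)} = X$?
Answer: $\frac{259873}{612143744303490376} \approx 4.2453 \cdot 10^{-13}$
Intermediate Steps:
$\frac{1}{\left(-1352858 + N{\left(\left(4 + 6\right) 15,-908 \right)}\right) \left(\frac{1}{1819111} - 1741362\right) - 4696356} = \frac{1}{\left(-1352858 + \left(4 + 6\right) 15\right) \left(\frac{1}{1819111} - 1741362\right) - 4696356} = \frac{1}{\left(-1352858 + 10 \cdot 15\right) \left(\frac{1}{1819111} - 1741362\right) - 4696356} = \frac{1}{\left(-1352858 + 150\right) \left(- \frac{3167730769181}{1819111}\right) - 4696356} = \frac{1}{\left(-1352708\right) \left(- \frac{3167730769181}{1819111}\right) - 4696356} = \frac{1}{\frac{612144964759613164}{259873} - 4696356} = \frac{1}{\frac{612143744303490376}{259873}} = \frac{259873}{612143744303490376}$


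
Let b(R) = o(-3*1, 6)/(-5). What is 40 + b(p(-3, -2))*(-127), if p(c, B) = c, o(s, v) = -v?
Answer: -562/5 ≈ -112.40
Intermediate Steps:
b(R) = 6/5 (b(R) = -1*6/(-5) = -6*(-⅕) = 6/5)
40 + b(p(-3, -2))*(-127) = 40 + (6/5)*(-127) = 40 - 762/5 = -562/5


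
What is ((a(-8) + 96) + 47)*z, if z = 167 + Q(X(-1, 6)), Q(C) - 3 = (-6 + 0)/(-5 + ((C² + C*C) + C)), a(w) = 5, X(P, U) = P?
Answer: 25382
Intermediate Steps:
Q(C) = 3 - 6/(-5 + C + 2*C²) (Q(C) = 3 + (-6 + 0)/(-5 + ((C² + C*C) + C)) = 3 - 6/(-5 + ((C² + C²) + C)) = 3 - 6/(-5 + (2*C² + C)) = 3 - 6/(-5 + (C + 2*C²)) = 3 - 6/(-5 + C + 2*C²))
z = 343/2 (z = 167 + 3*(-7 - 1 + 2*(-1)²)/(-5 - 1 + 2*(-1)²) = 167 + 3*(-7 - 1 + 2*1)/(-5 - 1 + 2*1) = 167 + 3*(-7 - 1 + 2)/(-5 - 1 + 2) = 167 + 3*(-6)/(-4) = 167 + 3*(-¼)*(-6) = 167 + 9/2 = 343/2 ≈ 171.50)
((a(-8) + 96) + 47)*z = ((5 + 96) + 47)*(343/2) = (101 + 47)*(343/2) = 148*(343/2) = 25382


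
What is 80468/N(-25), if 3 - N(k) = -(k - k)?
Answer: 80468/3 ≈ 26823.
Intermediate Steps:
N(k) = 3 (N(k) = 3 - (-1)*(k - k) = 3 - (-1)*0 = 3 - 1*0 = 3 + 0 = 3)
80468/N(-25) = 80468/3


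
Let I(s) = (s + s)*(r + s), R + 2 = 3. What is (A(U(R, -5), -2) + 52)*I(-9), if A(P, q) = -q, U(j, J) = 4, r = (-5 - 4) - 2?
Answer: 19440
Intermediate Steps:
R = 1 (R = -2 + 3 = 1)
r = -11 (r = -9 - 2 = -11)
I(s) = 2*s*(-11 + s) (I(s) = (s + s)*(-11 + s) = (2*s)*(-11 + s) = 2*s*(-11 + s))
(A(U(R, -5), -2) + 52)*I(-9) = (-1*(-2) + 52)*(2*(-9)*(-11 - 9)) = (2 + 52)*(2*(-9)*(-20)) = 54*360 = 19440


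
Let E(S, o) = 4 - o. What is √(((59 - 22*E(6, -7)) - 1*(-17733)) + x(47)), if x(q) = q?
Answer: √17597 ≈ 132.65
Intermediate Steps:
√(((59 - 22*E(6, -7)) - 1*(-17733)) + x(47)) = √(((59 - 22*(4 - 1*(-7))) - 1*(-17733)) + 47) = √(((59 - 22*(4 + 7)) + 17733) + 47) = √(((59 - 22*11) + 17733) + 47) = √(((59 - 242) + 17733) + 47) = √((-183 + 17733) + 47) = √(17550 + 47) = √17597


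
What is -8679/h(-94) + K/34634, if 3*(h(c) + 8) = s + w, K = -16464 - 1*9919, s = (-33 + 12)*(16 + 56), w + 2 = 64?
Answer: 19610839/1160239 ≈ 16.902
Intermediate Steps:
w = 62 (w = -2 + 64 = 62)
s = -1512 (s = -21*72 = -1512)
K = -26383 (K = -16464 - 9919 = -26383)
h(c) = -1474/3 (h(c) = -8 + (-1512 + 62)/3 = -8 + (⅓)*(-1450) = -8 - 1450/3 = -1474/3)
-8679/h(-94) + K/34634 = -8679/(-1474/3) - 26383/34634 = -8679*(-3/1474) - 26383*1/34634 = 2367/134 - 26383/34634 = 19610839/1160239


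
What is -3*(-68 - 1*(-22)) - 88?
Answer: 50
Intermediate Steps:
-3*(-68 - 1*(-22)) - 88 = -3*(-68 + 22) - 88 = -3*(-46) - 88 = 138 - 88 = 50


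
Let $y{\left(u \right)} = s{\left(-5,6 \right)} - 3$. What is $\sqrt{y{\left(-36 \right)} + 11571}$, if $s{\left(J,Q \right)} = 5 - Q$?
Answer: $\sqrt{11567} \approx 107.55$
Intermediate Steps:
$y{\left(u \right)} = -4$ ($y{\left(u \right)} = \left(5 - 6\right) - 3 = -1 - 3 = -4$)
$\sqrt{y{\left(-36 \right)} + 11571} = \sqrt{-4 + 11571} = \sqrt{11567}$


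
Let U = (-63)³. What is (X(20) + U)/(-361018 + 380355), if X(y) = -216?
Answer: -250263/19337 ≈ -12.942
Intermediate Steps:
U = -250047
(X(20) + U)/(-361018 + 380355) = (-216 - 250047)/(-361018 + 380355) = -250263/19337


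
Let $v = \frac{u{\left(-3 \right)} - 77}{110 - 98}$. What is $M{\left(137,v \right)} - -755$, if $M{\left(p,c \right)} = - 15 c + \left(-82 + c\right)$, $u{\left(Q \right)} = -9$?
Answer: $\frac{2320}{3} \approx 773.33$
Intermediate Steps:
$v = - \frac{43}{6}$ ($v = \frac{-9 - 77}{110 - 98} = - \frac{86}{12} = \left(-86\right) \frac{1}{12} = - \frac{43}{6} \approx -7.1667$)
$M{\left(p,c \right)} = -82 - 14 c$
$M{\left(137,v \right)} - -755 = \left(-82 - - \frac{301}{3}\right) - -755 = \left(-82 + \frac{301}{3}\right) + 755 = \frac{55}{3} + 755 = \frac{2320}{3}$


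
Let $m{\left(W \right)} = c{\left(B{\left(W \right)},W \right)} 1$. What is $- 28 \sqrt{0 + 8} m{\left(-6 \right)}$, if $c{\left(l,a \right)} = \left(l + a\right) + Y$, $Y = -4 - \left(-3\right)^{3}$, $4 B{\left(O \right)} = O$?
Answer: $- 868 \sqrt{2} \approx -1227.5$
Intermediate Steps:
$B{\left(O \right)} = \frac{O}{4}$
$Y = 23$ ($Y = -4 - -27 = -4 + 27 = 23$)
$c{\left(l,a \right)} = 23 + a + l$ ($c{\left(l,a \right)} = \left(l + a\right) + 23 = \left(a + l\right) + 23 = 23 + a + l$)
$m{\left(W \right)} = 23 + \frac{5 W}{4}$ ($m{\left(W \right)} = \left(23 + W + \frac{W}{4}\right) 1 = \left(23 + \frac{5 W}{4}\right) 1 = 23 + \frac{5 W}{4}$)
$- 28 \sqrt{0 + 8} m{\left(-6 \right)} = - 28 \sqrt{0 + 8} \left(23 + \frac{5}{4} \left(-6\right)\right) = - 28 \sqrt{8} \left(23 - \frac{15}{2}\right) = - 28 \cdot 2 \sqrt{2} \cdot \frac{31}{2} = - 56 \sqrt{2} \cdot \frac{31}{2} = - 868 \sqrt{2}$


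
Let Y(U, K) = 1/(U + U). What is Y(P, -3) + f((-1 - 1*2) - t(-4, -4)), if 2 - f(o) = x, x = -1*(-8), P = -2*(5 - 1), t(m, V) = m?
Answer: -97/16 ≈ -6.0625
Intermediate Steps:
P = -8 (P = -2*4 = -8)
x = 8
f(o) = -6 (f(o) = 2 - 1*8 = 2 - 8 = -6)
Y(U, K) = 1/(2*U)
Y(P, -3) + f((-1 - 1*2) - t(-4, -4)) = (1/2)/(-8) - 6 = (1/2)*(-1/8) - 6 = -1/16 - 6 = -97/16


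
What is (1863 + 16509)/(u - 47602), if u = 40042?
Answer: -1531/630 ≈ -2.4302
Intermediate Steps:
(1863 + 16509)/(u - 47602) = (1863 + 16509)/(40042 - 47602) = 18372/(-7560) = 18372*(-1/7560) = -1531/630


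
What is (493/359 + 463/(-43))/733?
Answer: -145018/11315321 ≈ -0.012816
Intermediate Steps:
(493/359 + 463/(-43))/733 = (493*(1/359) + 463*(-1/43))*(1/733) = (493/359 - 463/43)*(1/733) = -145018/15437*1/733 = -145018/11315321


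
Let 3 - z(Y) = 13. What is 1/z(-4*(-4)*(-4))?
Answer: -⅒ ≈ -0.10000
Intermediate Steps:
z(Y) = -10 (z(Y) = 3 - 1*13 = 3 - 13 = -10)
1/z(-4*(-4)*(-4)) = 1/(-10) = -⅒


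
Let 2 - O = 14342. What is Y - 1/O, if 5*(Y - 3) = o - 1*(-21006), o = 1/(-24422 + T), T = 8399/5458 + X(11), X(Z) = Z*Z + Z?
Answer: 532812982086991/126733498476 ≈ 4204.2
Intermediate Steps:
O = -14340 (O = 2 - 1*14342 = 2 - 14342 = -14340)
X(Z) = Z + Z**2 (X(Z) = Z**2 + Z = Z + Z**2)
T = 728855/5458 (T = 8399/5458 + 11*(1 + 11) = 8399*(1/5458) + 11*12 = 8399/5458 + 132 = 728855/5458 ≈ 133.54)
o = -5458/132566421 (o = 1/(-24422 + 728855/5458) = 1/(-132566421/5458) = -5458/132566421 ≈ -4.1172e-5)
Y = 2786678730383/662832105 (Y = 3 + (-5458/132566421 - 1*(-21006))/5 = 3 + (-5458/132566421 + 21006)/5 = 3 + (1/5)*(2784690234068/132566421) = 3 + 2784690234068/662832105 = 2786678730383/662832105 ≈ 4204.2)
Y - 1/O = 2786678730383/662832105 - 1/(-14340) = 2786678730383/662832105 - 1*(-1/14340) = 2786678730383/662832105 + 1/14340 = 532812982086991/126733498476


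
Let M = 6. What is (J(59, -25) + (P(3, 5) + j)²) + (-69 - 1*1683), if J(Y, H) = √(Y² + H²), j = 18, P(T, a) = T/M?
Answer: -5639/4 + √4106 ≈ -1345.7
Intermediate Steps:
P(T, a) = T/6
J(Y, H) = √(H² + Y²)
(J(59, -25) + (P(3, 5) + j)²) + (-69 - 1*1683) = (√((-25)² + 59²) + ((⅙)*3 + 18)²) + (-69 - 1*1683) = (√(625 + 3481) + (½ + 18)²) + (-69 - 1683) = (√4106 + (37/2)²) - 1752 = (√4106 + 1369/4) - 1752 = (1369/4 + √4106) - 1752 = -5639/4 + √4106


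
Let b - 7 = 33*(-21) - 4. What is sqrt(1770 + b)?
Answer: 6*sqrt(30) ≈ 32.863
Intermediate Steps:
b = -690 (b = 7 + (33*(-21) - 4) = 7 + (-693 - 4) = 7 - 697 = -690)
sqrt(1770 + b) = sqrt(1770 - 690) = sqrt(1080) = 6*sqrt(30)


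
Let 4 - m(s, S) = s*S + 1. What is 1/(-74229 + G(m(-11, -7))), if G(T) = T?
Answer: -1/74303 ≈ -1.3458e-5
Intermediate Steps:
m(s, S) = 3 - S*s (m(s, S) = 4 - (s*S + 1) = 4 - (S*s + 1) = 4 - (1 + S*s) = 4 + (-1 - S*s) = 3 - S*s)
1/(-74229 + G(m(-11, -7))) = 1/(-74229 + (3 - 1*(-7)*(-11))) = 1/(-74229 + (3 - 77)) = 1/(-74229 - 74) = 1/(-74303) = -1/74303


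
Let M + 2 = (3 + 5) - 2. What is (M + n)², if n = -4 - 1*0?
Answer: 0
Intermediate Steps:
n = -4 (n = -4 + 0 = -4)
M = 4 (M = -2 + ((3 + 5) - 2) = -2 + (8 - 2) = -2 + 6 = 4)
(M + n)² = (4 - 4)² = 0² = 0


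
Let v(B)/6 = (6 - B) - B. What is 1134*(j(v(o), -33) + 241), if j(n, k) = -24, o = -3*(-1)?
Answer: 246078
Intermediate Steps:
o = 3
v(B) = 36 - 12*B (v(B) = 6*((6 - B) - B) = 6*(6 - 2*B) = 36 - 12*B)
1134*(j(v(o), -33) + 241) = 1134*(-24 + 241) = 1134*217 = 246078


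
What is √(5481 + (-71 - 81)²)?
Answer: √28585 ≈ 169.07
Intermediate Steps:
√(5481 + (-71 - 81)²) = √(5481 + (-152)²) = √(5481 + 23104) = √28585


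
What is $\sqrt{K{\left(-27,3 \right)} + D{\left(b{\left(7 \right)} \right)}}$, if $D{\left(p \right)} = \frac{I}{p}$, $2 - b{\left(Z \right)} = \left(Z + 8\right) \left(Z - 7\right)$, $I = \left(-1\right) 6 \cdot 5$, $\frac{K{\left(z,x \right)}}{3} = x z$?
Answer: $i \sqrt{258} \approx 16.062 i$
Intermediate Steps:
$K{\left(z,x \right)} = 3 x z$
$I = -30$ ($I = \left(-6\right) 5 = -30$)
$b{\left(Z \right)} = 2 - \left(-7 + Z\right) \left(8 + Z\right)$ ($b{\left(Z \right)} = 2 - \left(Z + 8\right) \left(Z - 7\right) = 2 - \left(8 + Z\right) \left(-7 + Z\right) = 2 - \left(-7 + Z\right) \left(8 + Z\right)$)
$D{\left(p \right)} = - \frac{30}{p}$
$\sqrt{K{\left(-27,3 \right)} + D{\left(b{\left(7 \right)} \right)}} = \sqrt{3 \cdot 3 \left(-27\right) - \frac{30}{58 - 7 - 7^{2}}} = \sqrt{-243 - \frac{30}{58 - 7 - 49}} = \sqrt{-243 - \frac{30}{2}} = \sqrt{-243 - 15} = \sqrt{-258} = i \sqrt{258}$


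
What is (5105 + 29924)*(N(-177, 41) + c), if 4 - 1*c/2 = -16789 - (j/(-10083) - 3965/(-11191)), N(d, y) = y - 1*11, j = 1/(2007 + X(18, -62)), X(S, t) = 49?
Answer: 136594969836064330517/115998340884 ≈ 1.1776e+9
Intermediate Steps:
j = 1/2056 (j = 1/(2007 + 49) = 1/2056 ≈ 0.00048638)
N(d, y) = -11 + y (N(d, y) = y - 11 = -11 + y)
c = 3896002473938153/115998340884 (c = 8 - 2*(-16789 - ((1/2056)/(-10083) - 3965/(-11191))) = 8 - 2*(-16789 - ((1/2056)*(-1/10083) - 3965*(-1/11191))) = 8 - 2*(-16789 - (-1/20730648 + 3965/11191)) = 8 - 2*(-16789 - 1*82197008129/231996681768) = 8 - 2*(-16789 - 82197008129/231996681768) = 8 - 2*(-3895074487211081/231996681768) = 8 + 3895074487211081/115998340884 = 3896002473938153/115998340884 ≈ 33587.)
(5105 + 29924)*(N(-177, 41) + c) = (5105 + 29924)*((-11 + 41) + 3896002473938153/115998340884) = 35029*(30 + 3896002473938153/115998340884) = 35029*(3899482424164673/115998340884) = 136594969836064330517/115998340884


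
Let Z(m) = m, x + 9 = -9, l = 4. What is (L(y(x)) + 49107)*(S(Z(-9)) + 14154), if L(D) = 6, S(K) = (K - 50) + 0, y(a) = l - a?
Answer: 692247735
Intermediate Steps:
x = -18 (x = -9 - 9 = -18)
y(a) = 4 - a
S(K) = -50 + K (S(K) = (-50 + K) + 0 = -50 + K)
(L(y(x)) + 49107)*(S(Z(-9)) + 14154) = (6 + 49107)*((-50 - 9) + 14154) = 49113*(-59 + 14154) = 49113*14095 = 692247735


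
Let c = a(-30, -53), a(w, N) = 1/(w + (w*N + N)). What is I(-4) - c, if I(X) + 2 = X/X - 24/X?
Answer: 7534/1507 ≈ 4.9993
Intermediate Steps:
I(X) = -1 - 24/X (I(X) = -2 + (X/X - 24/X) = -2 + (1 - 24/X) = -1 - 24/X)
a(w, N) = 1/(N + w + N*w) (a(w, N) = 1/(w + (N*w + N)) = 1/(w + (N + N*w)) = 1/(N + w + N*w))
c = 1/1507 (c = 1/(-53 - 30 - 53*(-30)) = 1/(-53 - 30 + 1590) = 1/1507 ≈ 0.00066357)
I(-4) - c = (-24 - 1*(-4))/(-4) - 1*1/1507 = -(-24 + 4)/4 - 1/1507 = -¼*(-20) - 1/1507 = 5 - 1/1507 = 7534/1507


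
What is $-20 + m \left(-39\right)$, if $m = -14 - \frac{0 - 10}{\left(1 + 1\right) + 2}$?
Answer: $\frac{857}{2} \approx 428.5$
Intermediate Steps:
$m = - \frac{23}{2}$ ($m = -14 - - \frac{10}{2 + 2} = -14 - - \frac{10}{4} = -14 - \left(-10\right) \frac{1}{4} = -14 - - \frac{5}{2} = -14 + \frac{5}{2} = - \frac{23}{2} \approx -11.5$)
$-20 + m \left(-39\right) = -20 - - \frac{897}{2} = -20 + \frac{897}{2} = \frac{857}{2}$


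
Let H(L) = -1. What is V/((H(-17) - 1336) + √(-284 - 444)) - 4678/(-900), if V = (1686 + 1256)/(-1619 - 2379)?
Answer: 398207407927/76602979350 + 2942*I*√182/3574805703 ≈ 5.1983 + 1.1103e-5*I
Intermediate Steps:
V = -1471/1999 (V = 2942/(-3998) = 2942*(-1/3998) = -1471/1999 ≈ -0.73587)
V/((H(-17) - 1336) + √(-284 - 444)) - 4678/(-900) = -1471/(1999*((-1 - 1336) + √(-284 - 444))) - 4678/(-900) = -1471/(1999*(-1337 + √(-728))) - 4678*(-1/900) = -1471/(1999*(-1337 + 2*I*√182)) + 2339/450 = 2339/450 - 1471/(1999*(-1337 + 2*I*√182))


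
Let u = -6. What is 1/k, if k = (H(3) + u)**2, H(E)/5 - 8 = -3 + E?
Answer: 1/1156 ≈ 0.00086505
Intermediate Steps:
H(E) = 25 + 5*E (H(E) = 40 + 5*(-3 + E) = 40 + (-15 + 5*E) = 25 + 5*E)
k = 1156 (k = ((25 + 5*3) - 6)**2 = ((25 + 15) - 6)**2 = (40 - 6)**2 = 34**2 = 1156)
1/k = 1/1156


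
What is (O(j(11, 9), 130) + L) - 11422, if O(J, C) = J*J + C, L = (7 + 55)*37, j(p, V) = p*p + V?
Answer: 7902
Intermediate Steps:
j(p, V) = V + p² (j(p, V) = p² + V = V + p²)
L = 2294 (L = 62*37 = 2294)
O(J, C) = C + J² (O(J, C) = J² + C = C + J²)
(O(j(11, 9), 130) + L) - 11422 = ((130 + (9 + 11²)²) + 2294) - 11422 = ((130 + (9 + 121)²) + 2294) - 11422 = ((130 + 130²) + 2294) - 11422 = ((130 + 16900) + 2294) - 11422 = (17030 + 2294) - 11422 = 19324 - 11422 = 7902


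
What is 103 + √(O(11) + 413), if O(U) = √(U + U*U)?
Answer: 103 + √(413 + 2*√33) ≈ 123.60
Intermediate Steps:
O(U) = √(U + U²)
103 + √(O(11) + 413) = 103 + √(√(11*(1 + 11)) + 413) = 103 + √(√(11*12) + 413) = 103 + √(√132 + 413) = 103 + √(2*√33 + 413) = 103 + √(413 + 2*√33)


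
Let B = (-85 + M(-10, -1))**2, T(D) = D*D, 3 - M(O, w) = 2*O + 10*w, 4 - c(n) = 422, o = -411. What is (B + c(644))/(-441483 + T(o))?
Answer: -381/45427 ≈ -0.0083871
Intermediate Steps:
c(n) = -418 (c(n) = 4 - 1*422 = 4 - 422 = -418)
M(O, w) = 3 - 10*w - 2*O (M(O, w) = 3 - (2*O + 10*w) = 3 + (-10*w - 2*O) = 3 - 10*w - 2*O)
T(D) = D**2
B = 2704 (B = (-85 + (3 - 10*(-1) - 2*(-10)))**2 = (-85 + (3 + 10 + 20))**2 = (-85 + 33)**2 = (-52)**2 = 2704)
(B + c(644))/(-441483 + T(o)) = (2704 - 418)/(-441483 + (-411)**2) = 2286/(-441483 + 168921) = 2286/(-272562) = 2286*(-1/272562) = -381/45427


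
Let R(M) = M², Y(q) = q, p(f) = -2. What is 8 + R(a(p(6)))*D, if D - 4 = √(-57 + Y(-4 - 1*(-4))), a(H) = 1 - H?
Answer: 44 + 9*I*√57 ≈ 44.0 + 67.948*I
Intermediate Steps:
D = 4 + I*√57 (D = 4 + √(-57 + (-4 - 1*(-4))) = 4 + √(-57 + (-4 + 4)) = 4 + √(-57 + 0) = 4 + √(-57) = 4 + I*√57 ≈ 4.0 + 7.5498*I)
8 + R(a(p(6)))*D = 8 + (1 - 1*(-2))²*(4 + I*√57) = 8 + (1 + 2)²*(4 + I*√57) = 8 + 3²*(4 + I*√57) = 8 + 9*(4 + I*√57) = 8 + (36 + 9*I*√57) = 44 + 9*I*√57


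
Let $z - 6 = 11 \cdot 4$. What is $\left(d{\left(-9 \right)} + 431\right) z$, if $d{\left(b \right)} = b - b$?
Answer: $21550$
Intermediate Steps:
$z = 50$ ($z = 6 + 11 \cdot 4 = 6 + 44 = 50$)
$d{\left(b \right)} = 0$
$\left(d{\left(-9 \right)} + 431\right) z = \left(0 + 431\right) 50 = 431 \cdot 50 = 21550$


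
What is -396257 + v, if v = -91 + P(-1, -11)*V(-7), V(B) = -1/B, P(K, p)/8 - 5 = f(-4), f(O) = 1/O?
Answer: -2774398/7 ≈ -3.9634e+5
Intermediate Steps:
P(K, p) = 38 (P(K, p) = 40 + 8/(-4) = 40 + 8*(-1/4) = 40 - 2 = 38)
v = -599/7 (v = -91 + 38*(-1/(-7)) = -91 + 38*(-1*(-1/7)) = -91 + 38*(1/7) = -91 + 38/7 = -599/7 ≈ -85.571)
-396257 + v = -396257 - 599/7 = -2774398/7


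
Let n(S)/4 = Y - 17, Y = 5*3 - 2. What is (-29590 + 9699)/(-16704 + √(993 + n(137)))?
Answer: 332259264/279022639 + 19891*√977/279022639 ≈ 1.1930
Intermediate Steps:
Y = 13 (Y = 15 - 2 = 13)
n(S) = -16 (n(S) = 4*(13 - 17) = 4*(-4) = -16)
(-29590 + 9699)/(-16704 + √(993 + n(137))) = (-29590 + 9699)/(-16704 + √(993 - 16)) = -19891/(-16704 + √977)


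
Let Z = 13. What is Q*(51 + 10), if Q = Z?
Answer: 793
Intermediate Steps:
Q = 13
Q*(51 + 10) = 13*(51 + 10) = 13*61 = 793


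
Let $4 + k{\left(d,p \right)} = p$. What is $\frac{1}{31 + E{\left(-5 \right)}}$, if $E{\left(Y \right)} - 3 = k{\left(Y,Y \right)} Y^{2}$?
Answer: $- \frac{1}{191} \approx -0.0052356$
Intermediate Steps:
$k{\left(d,p \right)} = -4 + p$
$E{\left(Y \right)} = 3 + Y^{2} \left(-4 + Y\right)$ ($E{\left(Y \right)} = 3 + \left(-4 + Y\right) Y^{2} = 3 + Y^{2} \left(-4 + Y\right)$)
$\frac{1}{31 + E{\left(-5 \right)}} = \frac{1}{31 + \left(3 + \left(-5\right)^{2} \left(-4 - 5\right)\right)} = \frac{1}{31 + \left(3 + 25 \left(-9\right)\right)} = \frac{1}{31 + \left(3 - 225\right)} = \frac{1}{31 - 222} = \frac{1}{-191} = - \frac{1}{191}$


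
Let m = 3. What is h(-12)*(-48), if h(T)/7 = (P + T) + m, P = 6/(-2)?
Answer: 4032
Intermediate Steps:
P = -3 (P = 6*(-1/2) = -3)
h(T) = 7*T (h(T) = 7*((-3 + T) + 3) = 7*T)
h(-12)*(-48) = (7*(-12))*(-48) = -84*(-48) = 4032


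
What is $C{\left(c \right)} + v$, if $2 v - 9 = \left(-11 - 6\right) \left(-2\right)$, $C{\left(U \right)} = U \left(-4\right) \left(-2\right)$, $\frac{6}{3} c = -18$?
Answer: $- \frac{101}{2} \approx -50.5$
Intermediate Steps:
$c = -9$ ($c = \frac{1}{2} \left(-18\right) = -9$)
$C{\left(U \right)} = 8 U$ ($C{\left(U \right)} = - 4 U \left(-2\right) = 8 U$)
$v = \frac{43}{2}$ ($v = \frac{9}{2} + \frac{\left(-11 - 6\right) \left(-2\right)}{2} = \frac{9}{2} + \frac{\left(-17\right) \left(-2\right)}{2} = \frac{9}{2} + \frac{1}{2} \cdot 34 = \frac{9}{2} + 17 = \frac{43}{2} \approx 21.5$)
$C{\left(c \right)} + v = 8 \left(-9\right) + \frac{43}{2} = -72 + \frac{43}{2} = - \frac{101}{2}$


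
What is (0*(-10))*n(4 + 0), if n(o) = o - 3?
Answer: 0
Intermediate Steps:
n(o) = -3 + o
(0*(-10))*n(4 + 0) = (0*(-10))*(-3 + (4 + 0)) = 0*(-3 + 4) = 0*1 = 0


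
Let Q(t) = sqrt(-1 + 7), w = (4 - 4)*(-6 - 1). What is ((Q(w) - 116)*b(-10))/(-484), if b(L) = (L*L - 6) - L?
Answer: 3016/121 - 26*sqrt(6)/121 ≈ 24.399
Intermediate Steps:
w = 0 (w = 0*(-7) = 0)
b(L) = -6 + L**2 - L (b(L) = (L**2 - 6) - L = (-6 + L**2) - L = -6 + L**2 - L)
Q(t) = sqrt(6)
((Q(w) - 116)*b(-10))/(-484) = ((sqrt(6) - 116)*(-6 + (-10)**2 - 1*(-10)))/(-484) = ((-116 + sqrt(6))*(-6 + 100 + 10))*(-1/484) = ((-116 + sqrt(6))*104)*(-1/484) = (-12064 + 104*sqrt(6))*(-1/484) = 3016/121 - 26*sqrt(6)/121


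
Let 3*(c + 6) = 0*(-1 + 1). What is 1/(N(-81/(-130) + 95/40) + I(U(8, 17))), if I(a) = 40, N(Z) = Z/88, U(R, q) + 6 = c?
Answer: 45760/1831959 ≈ 0.024979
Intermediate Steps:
c = -6 (c = -6 + (0*(-1 + 1))/3 = -6 + (0*0)/3 = -6 + (⅓)*0 = -6 + 0 = -6)
U(R, q) = -12 (U(R, q) = -6 - 6 = -12)
N(Z) = Z/88 (N(Z) = Z*(1/88) = Z/88)
1/(N(-81/(-130) + 95/40) + I(U(8, 17))) = 1/((-81/(-130) + 95/40)/88 + 40) = 1/((-81*(-1/130) + 95*(1/40))/88 + 40) = 1/((81/130 + 19/8)/88 + 40) = 1/((1/88)*(1559/520) + 40) = 1/(1559/45760 + 40) = 1/(1831959/45760) = 45760/1831959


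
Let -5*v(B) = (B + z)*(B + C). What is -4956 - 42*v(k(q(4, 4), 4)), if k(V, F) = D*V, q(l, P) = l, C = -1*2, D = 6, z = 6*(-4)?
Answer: -4956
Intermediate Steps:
z = -24
C = -2
k(V, F) = 6*V
v(B) = -(-24 + B)*(-2 + B)/5 (v(B) = -(B - 24)*(B - 2)/5 = -(-24 + B)*(-2 + B)/5)
-4956 - 42*v(k(q(4, 4), 4)) = -4956 - 42*(-48/5 - (6*4)²/5 + 26*(6*4)/5) = -4956 - 42*(-48/5 - ⅕*24² + (26/5)*24) = -4956 - 42*(-48/5 - ⅕*576 + 624/5) = -4956 - 42*(-48/5 - 576/5 + 624/5) = -4956 - 42*0 = -4956 - 1*0 = -4956 + 0 = -4956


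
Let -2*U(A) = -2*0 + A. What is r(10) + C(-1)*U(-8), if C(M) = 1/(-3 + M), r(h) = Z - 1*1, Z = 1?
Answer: -1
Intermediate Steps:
r(h) = 0 (r(h) = 1 - 1*1 = 1 - 1 = 0)
U(A) = -A/2 (U(A) = -(-2*0 + A)/2 = -(0 + A)/2 = -A/2)
r(10) + C(-1)*U(-8) = 0 + (-1/2*(-8))/(-3 - 1) = 0 + 4/(-4) = 0 - 1/4*4 = 0 - 1 = -1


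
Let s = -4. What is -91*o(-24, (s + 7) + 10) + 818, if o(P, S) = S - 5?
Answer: 90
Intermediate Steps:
o(P, S) = -5 + S
-91*o(-24, (s + 7) + 10) + 818 = -91*(-5 + ((-4 + 7) + 10)) + 818 = -91*(-5 + (3 + 10)) + 818 = -91*(-5 + 13) + 818 = -91*8 + 818 = -728 + 818 = 90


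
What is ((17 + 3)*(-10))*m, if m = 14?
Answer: -2800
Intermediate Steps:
((17 + 3)*(-10))*m = ((17 + 3)*(-10))*14 = (20*(-10))*14 = -200*14 = -2800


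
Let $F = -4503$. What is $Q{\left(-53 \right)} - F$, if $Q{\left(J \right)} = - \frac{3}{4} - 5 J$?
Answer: $\frac{19069}{4} \approx 4767.3$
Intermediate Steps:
$Q{\left(J \right)} = - \frac{3}{4} - 5 J$ ($Q{\left(J \right)} = \left(-3\right) \frac{1}{4} - 5 J = - \frac{3}{4} - 5 J$)
$Q{\left(-53 \right)} - F = \left(- \frac{3}{4} - -265\right) - -4503 = \left(- \frac{3}{4} + 265\right) + 4503 = \frac{1057}{4} + 4503 = \frac{19069}{4}$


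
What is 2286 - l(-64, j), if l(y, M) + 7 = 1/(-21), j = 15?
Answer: 48154/21 ≈ 2293.0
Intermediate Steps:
l(y, M) = -148/21 (l(y, M) = -7 + 1/(-21) = -7 - 1/21 = -148/21)
2286 - l(-64, j) = 2286 - 1*(-148/21) = 2286 + 148/21 = 48154/21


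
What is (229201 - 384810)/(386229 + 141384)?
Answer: -155609/527613 ≈ -0.29493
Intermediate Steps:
(229201 - 384810)/(386229 + 141384) = -155609/527613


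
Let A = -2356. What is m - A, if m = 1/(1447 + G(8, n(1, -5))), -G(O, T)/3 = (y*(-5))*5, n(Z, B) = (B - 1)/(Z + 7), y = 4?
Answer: 4115933/1747 ≈ 2356.0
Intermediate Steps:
n(Z, B) = (-1 + B)/(7 + Z)
G(O, T) = 300 (G(O, T) = -3*4*(-5)*5 = -(-60)*5 = -3*(-100) = 300)
m = 1/1747 (m = 1/(1447 + 300) = 1/1747 ≈ 0.00057241)
m - A = 1/1747 - 1*(-2356) = 1/1747 + 2356 = 4115933/1747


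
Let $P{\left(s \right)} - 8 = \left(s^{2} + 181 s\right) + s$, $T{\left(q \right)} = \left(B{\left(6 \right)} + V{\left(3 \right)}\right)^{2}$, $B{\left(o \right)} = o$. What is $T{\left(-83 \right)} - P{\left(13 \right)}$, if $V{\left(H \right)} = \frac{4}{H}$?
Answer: $- \frac{22403}{9} \approx -2489.2$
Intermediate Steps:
$T{\left(q \right)} = \frac{484}{9}$ ($T{\left(q \right)} = \left(6 + \frac{4}{3}\right)^{2} = \left(\frac{22}{3}\right)^{2} = \frac{484}{9}$)
$P{\left(s \right)} = 8 + s^{2} + 182 s$ ($P{\left(s \right)} = 8 + \left(\left(s^{2} + 181 s\right) + s\right) = 8 + \left(s^{2} + 182 s\right) = 8 + s^{2} + 182 s$)
$T{\left(-83 \right)} - P{\left(13 \right)} = \frac{484}{9} - \left(8 + 13^{2} + 182 \cdot 13\right) = \frac{484}{9} - \left(8 + 169 + 2366\right) = \frac{484}{9} - 2543 = - \frac{22403}{9}$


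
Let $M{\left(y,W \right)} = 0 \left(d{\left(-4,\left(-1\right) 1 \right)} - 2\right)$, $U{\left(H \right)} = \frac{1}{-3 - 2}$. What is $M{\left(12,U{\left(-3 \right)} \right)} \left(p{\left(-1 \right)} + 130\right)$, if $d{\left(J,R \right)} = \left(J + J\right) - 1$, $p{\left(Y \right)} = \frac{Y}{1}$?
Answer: $0$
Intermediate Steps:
$U{\left(H \right)} = - \frac{1}{5}$ ($U{\left(H \right)} = \frac{1}{-5} = - \frac{1}{5}$)
$p{\left(Y \right)} = Y$ ($p{\left(Y \right)} = Y 1 = Y$)
$d{\left(J,R \right)} = -1 + 2 J$ ($d{\left(J,R \right)} = 2 J - 1 = -1 + 2 J$)
$M{\left(y,W \right)} = 0$ ($M{\left(y,W \right)} = 0 \left(\left(-1 + 2 \left(-4\right)\right) - 2\right) = 0 \left(\left(-1 - 8\right) - 2\right) = 0 \left(-9 - 2\right) = 0 \left(-11\right) = 0$)
$M{\left(12,U{\left(-3 \right)} \right)} \left(p{\left(-1 \right)} + 130\right) = 0 \left(-1 + 130\right) = 0 \cdot 129 = 0$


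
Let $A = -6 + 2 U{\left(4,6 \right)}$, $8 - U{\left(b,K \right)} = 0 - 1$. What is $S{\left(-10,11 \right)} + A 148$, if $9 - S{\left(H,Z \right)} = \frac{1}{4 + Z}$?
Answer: $\frac{26774}{15} \approx 1784.9$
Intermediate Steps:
$U{\left(b,K \right)} = 9$ ($U{\left(b,K \right)} = 8 - \left(0 - 1\right) = 8 - -1 = 8 + 1 = 9$)
$S{\left(H,Z \right)} = 9 - \frac{1}{4 + Z}$
$A = 12$ ($A = -6 + 2 \cdot 9 = -6 + 18 = 12$)
$S{\left(-10,11 \right)} + A 148 = \frac{35 + 9 \cdot 11}{4 + 11} + 12 \cdot 148 = \frac{35 + 99}{15} + 1776 = \frac{1}{15} \cdot 134 + 1776 = \frac{134}{15} + 1776 = \frac{26774}{15}$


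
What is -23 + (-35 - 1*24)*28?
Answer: -1675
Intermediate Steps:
-23 + (-35 - 1*24)*28 = -23 + (-35 - 24)*28 = -23 - 59*28 = -23 - 1652 = -1675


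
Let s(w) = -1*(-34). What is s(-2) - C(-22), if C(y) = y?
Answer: 56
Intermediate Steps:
s(w) = 34
s(-2) - C(-22) = 34 - 1*(-22) = 34 + 22 = 56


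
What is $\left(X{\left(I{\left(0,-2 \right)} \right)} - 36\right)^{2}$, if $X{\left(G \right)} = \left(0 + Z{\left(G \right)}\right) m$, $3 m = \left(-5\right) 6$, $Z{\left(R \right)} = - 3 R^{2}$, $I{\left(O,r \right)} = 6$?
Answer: $1089936$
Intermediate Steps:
$m = -10$ ($m = \frac{\left(-5\right) 6}{3} = \frac{1}{3} \left(-30\right) = -10$)
$X{\left(G \right)} = 30 G^{2}$ ($X{\left(G \right)} = \left(0 - 3 G^{2}\right) \left(-10\right) = - 3 G^{2} \left(-10\right) = 30 G^{2}$)
$\left(X{\left(I{\left(0,-2 \right)} \right)} - 36\right)^{2} = \left(30 \cdot 6^{2} - 36\right)^{2} = \left(30 \cdot 36 - 36\right)^{2} = \left(1080 - 36\right)^{2} = 1044^{2} = 1089936$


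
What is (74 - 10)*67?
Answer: 4288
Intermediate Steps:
(74 - 10)*67 = 64*67 = 4288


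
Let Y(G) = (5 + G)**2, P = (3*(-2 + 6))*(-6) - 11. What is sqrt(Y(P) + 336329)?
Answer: sqrt(342413) ≈ 585.16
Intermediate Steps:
P = -83 (P = (3*4)*(-6) - 11 = 12*(-6) - 11 = -72 - 11 = -83)
sqrt(Y(P) + 336329) = sqrt((5 - 83)**2 + 336329) = sqrt((-78)**2 + 336329) = sqrt(6084 + 336329) = sqrt(342413)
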